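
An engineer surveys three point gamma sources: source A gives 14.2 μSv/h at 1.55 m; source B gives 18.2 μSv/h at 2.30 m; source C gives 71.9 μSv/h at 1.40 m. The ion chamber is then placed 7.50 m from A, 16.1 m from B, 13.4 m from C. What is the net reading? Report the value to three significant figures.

1.76 μSv/h

By superposition, sum each source's inverse-square contribution:
A: 14.2 × (1.55/7.50)² = 0.6065 μSv/h
B: 18.2 × (2.30/16.1)² = 0.3714 μSv/h
C: 71.9 × (1.40/13.4)² = 0.7848 μSv/h
Total = 0.6065 + 0.3714 + 0.7848 = 1.763 μSv/h.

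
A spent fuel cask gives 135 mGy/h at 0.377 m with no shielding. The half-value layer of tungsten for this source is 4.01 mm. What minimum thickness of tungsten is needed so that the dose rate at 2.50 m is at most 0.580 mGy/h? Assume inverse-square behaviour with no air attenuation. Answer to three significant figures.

At 2.50 m, distance alone gives (0.377/2.50)² = 0.02274, so 135 × 0.02274 = 3.070 mGy/h.
Further attenuation needed: 3.070/0.580 = 5.293.
n = log₂(5.293) = 2.404 half-value layers.
Thickness = 2.404 × 4.01 mm = 9.640 mm.

9.64 mm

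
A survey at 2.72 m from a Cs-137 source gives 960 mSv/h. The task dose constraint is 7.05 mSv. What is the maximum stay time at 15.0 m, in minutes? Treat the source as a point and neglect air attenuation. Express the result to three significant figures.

By the inverse-square law, rate at 15.0 m:
960 × (2.72/15.0)² = 960 × 0.03288 = 31.56 mSv/h.
Stay time = 7.05 mSv ÷ 31.56 mSv/h = 0.2234 h = 13.40 min.

13.4 min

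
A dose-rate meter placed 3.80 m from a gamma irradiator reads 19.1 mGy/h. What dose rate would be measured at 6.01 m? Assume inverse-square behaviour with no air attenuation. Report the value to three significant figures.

7.64 mGy/h

Applying the 1/r² law, scaling from 3.80 m to 6.01 m:
(3.80/6.01)² = 0.3998, so 19.1 × 0.3998 = 7.636 mGy/h.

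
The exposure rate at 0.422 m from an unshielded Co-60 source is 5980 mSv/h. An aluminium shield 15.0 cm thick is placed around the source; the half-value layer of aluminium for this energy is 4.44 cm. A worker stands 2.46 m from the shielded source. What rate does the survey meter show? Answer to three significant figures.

16.9 mSv/h

Distance alone: 5980 × (0.422/2.46)² = 5980 × 0.02943 = 176.0 mSv/h.
Shield: 15.0/4.44 = 3.378 half-value layers → attenuation 2^(−3.378) = 0.09619.
Combined: 176.0 × 0.09619 = 16.93 mSv/h.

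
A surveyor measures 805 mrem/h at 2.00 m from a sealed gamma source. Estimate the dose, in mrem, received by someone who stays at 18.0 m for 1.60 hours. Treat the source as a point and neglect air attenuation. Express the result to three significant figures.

Applying the 1/r² law, rate at 18.0 m:
(2.00/18.0)² = 0.01235, so 805 × 0.01235 = 9.942 mrem/h.
Dose = rate × time = 9.942 mrem/h × 1.600 h = 15.91 mrem.

15.9 mrem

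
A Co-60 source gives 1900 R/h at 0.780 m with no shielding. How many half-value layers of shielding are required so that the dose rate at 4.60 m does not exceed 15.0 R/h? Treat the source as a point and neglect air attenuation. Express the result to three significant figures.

At 4.60 m, distance alone gives (0.780/4.60)² = 0.02875, so 1900 × 0.02875 = 54.62 R/h.
Further attenuation needed: 54.62/15.0 = 3.641.
n = log₂(3.641) = 1.864 half-value layers.

1.86 half-value layers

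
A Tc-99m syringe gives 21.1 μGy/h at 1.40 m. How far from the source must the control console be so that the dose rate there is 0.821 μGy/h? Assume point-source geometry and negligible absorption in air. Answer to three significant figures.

7.10 m

Since intensity falls as 1/r², d₂ = d₁·√(I₁/I₂).
I₁/I₂ = 21.1/0.821 = 25.70, so d₂ = 1.40 × √25.70 = 7.097 m.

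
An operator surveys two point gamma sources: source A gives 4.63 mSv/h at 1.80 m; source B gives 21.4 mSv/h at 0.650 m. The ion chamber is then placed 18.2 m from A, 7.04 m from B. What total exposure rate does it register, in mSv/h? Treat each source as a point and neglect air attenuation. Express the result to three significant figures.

Each source contributes Iᵢ·(dᵢ/rᵢ)²; contributions add.
A: 4.63 × (1.80/18.2)² = 0.04529 mSv/h
B: 21.4 × (0.650/7.04)² = 0.1824 mSv/h
Total = 0.04529 + 0.1824 = 0.2277 mSv/h.

0.228 mSv/h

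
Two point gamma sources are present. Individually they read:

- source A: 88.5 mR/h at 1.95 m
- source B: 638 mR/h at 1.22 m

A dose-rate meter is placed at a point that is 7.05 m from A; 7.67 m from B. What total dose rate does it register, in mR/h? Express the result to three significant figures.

By superposition, sum each source's inverse-square contribution:
A: 88.5 × (1.95/7.05)² = 6.771 mR/h
B: 638 × (1.22/7.67)² = 16.14 mR/h
Total = 6.771 + 16.14 = 22.91 mR/h.

22.9 mR/h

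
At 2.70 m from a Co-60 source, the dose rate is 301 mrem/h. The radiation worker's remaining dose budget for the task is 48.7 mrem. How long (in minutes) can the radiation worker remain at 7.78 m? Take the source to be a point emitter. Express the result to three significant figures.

80.6 min

By the inverse-square law, rate at 7.78 m:
301 × (2.70/7.78)² = 301 × 0.1204 = 36.24 mrem/h.
Stay time = 48.7 mrem ÷ 36.24 mrem/h = 1.344 h = 80.64 min.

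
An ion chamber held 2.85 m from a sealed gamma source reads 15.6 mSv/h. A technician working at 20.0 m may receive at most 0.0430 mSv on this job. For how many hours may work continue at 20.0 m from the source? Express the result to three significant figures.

Since intensity falls as 1/r², rate at 20.0 m:
(2.85/20.0)² = 0.02031, so 15.6 × 0.02031 = 0.3168 mSv/h.
Stay time = 0.0430 mSv ÷ 0.3168 mSv/h = 0.1357 h.

0.136 h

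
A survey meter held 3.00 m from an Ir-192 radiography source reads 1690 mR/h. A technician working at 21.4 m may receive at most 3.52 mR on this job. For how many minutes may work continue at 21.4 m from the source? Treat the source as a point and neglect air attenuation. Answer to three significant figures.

Using I₁d₁² = I₂d₂², rate at 21.4 m:
(3.00/21.4)² = 0.01965, so 1690 × 0.01965 = 33.21 mR/h.
Stay time = 3.52 mR ÷ 33.21 mR/h = 0.1060 h = 6.360 min.

6.36 min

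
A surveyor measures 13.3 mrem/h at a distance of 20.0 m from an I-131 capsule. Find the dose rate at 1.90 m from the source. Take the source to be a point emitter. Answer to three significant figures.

Since intensity falls as 1/r², the rate at 1.90 m is
13.3 × (20.0/1.90)² = 13.3 × 110.8 = 1474 mrem/h.

1470 mrem/h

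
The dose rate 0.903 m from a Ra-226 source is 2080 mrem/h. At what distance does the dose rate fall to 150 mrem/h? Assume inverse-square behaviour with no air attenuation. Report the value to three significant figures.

3.36 m

Since intensity falls as 1/r², d₂ = d₁·√(I₁/I₂).
I₁/I₂ = 2080/150 = 13.87, so d₂ = 0.903 × √13.87 = 3.363 m.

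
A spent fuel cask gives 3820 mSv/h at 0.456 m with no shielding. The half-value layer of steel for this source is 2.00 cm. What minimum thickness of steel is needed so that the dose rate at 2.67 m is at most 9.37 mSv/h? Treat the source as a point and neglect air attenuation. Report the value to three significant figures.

7.14 cm

At 2.67 m, distance alone gives (0.456/2.67)² = 0.02917, so 3820 × 0.02917 = 111.4 mSv/h.
Further attenuation needed: 111.4/9.37 = 11.89.
n = log₂(11.89) = 3.572 half-value layers.
Thickness = 3.572 × 2.00 cm = 7.144 cm.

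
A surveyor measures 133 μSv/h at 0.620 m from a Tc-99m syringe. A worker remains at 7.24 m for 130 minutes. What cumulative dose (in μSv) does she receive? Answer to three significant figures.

2.11 μSv

Applying the 1/r² law, rate at 7.24 m:
133 × (0.620/7.24)² = 133 × 0.007333 = 0.9753 μSv/h.
Dose = rate × time = 0.9753 μSv/h × 2.167 h = 2.113 μSv.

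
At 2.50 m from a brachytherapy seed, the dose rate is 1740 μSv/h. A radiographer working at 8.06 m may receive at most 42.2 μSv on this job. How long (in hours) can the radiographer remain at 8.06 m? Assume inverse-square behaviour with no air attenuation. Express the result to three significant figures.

0.252 h

Since intensity falls as 1/r², rate at 8.06 m:
1740 × (2.50/8.06)² = 1740 × 0.09621 = 167.4 μSv/h.
Stay time = 42.2 μSv ÷ 167.4 μSv/h = 0.2521 h.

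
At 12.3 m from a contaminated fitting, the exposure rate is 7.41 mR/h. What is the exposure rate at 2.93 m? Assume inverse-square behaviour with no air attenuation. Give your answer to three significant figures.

131 mR/h

Since intensity falls as 1/r², the rate at 2.93 m is
(12.3/2.93)² = 17.62, so 7.41 × 17.62 = 130.6 mR/h.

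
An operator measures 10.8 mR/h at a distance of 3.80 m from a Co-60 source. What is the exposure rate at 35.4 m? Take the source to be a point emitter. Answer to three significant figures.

Since intensity falls as 1/r², the rate at 35.4 m is
10.8 × (3.80/35.4)² = 10.8 × 0.01152 = 0.1244 mR/h.

0.124 mR/h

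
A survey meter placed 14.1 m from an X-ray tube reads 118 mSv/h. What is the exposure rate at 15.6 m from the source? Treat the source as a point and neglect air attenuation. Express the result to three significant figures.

96.4 mSv/h

Using I₁d₁² = I₂d₂², scaling from 14.1 m to 15.6 m:
118 × (14.1/15.6)² = 118 × 0.8169 = 96.39 mSv/h.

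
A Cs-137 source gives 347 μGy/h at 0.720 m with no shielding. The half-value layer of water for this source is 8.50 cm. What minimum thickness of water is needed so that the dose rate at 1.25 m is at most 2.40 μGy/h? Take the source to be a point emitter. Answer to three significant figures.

47.5 cm

At 1.25 m, distance alone gives 347 × (0.720/1.25)² = 347 × 0.3318 = 115.1 μGy/h.
Further attenuation needed: 115.1/2.40 = 47.96.
n = log₂(47.96) = 5.584 half-value layers.
Thickness = 5.584 × 8.50 cm = 47.46 cm.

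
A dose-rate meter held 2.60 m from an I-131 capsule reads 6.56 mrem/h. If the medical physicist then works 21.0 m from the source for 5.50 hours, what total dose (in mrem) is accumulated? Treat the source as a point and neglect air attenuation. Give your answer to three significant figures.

0.553 mrem

Using I₁d₁² = I₂d₂², rate at 21.0 m:
6.56 × (2.60/21.0)² = 6.56 × 0.01533 = 0.1006 mrem/h.
Dose = rate × time = 0.1006 mrem/h × 5.500 h = 0.5533 mrem.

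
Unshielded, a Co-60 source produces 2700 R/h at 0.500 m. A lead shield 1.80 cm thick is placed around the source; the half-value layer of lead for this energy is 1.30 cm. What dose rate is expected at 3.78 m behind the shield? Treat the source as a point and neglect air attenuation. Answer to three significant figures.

18.1 R/h

Distance alone: (0.500/3.78)² = 0.01750, so 2700 × 0.01750 = 47.25 R/h.
Shield: 1.80/1.30 = 1.385 half-value layers → attenuation 2^(−1.385) = 0.3829.
Combined: 47.25 × 0.3829 = 18.09 R/h.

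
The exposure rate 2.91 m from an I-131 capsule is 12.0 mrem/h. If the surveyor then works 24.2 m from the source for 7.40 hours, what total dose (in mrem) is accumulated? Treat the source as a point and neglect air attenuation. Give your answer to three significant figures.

1.28 mrem

Since intensity falls as 1/r², rate at 24.2 m:
12.0 × (2.91/24.2)² = 12.0 × 0.01446 = 0.1735 mrem/h.
Dose = rate × time = 0.1735 mrem/h × 7.400 h = 1.284 mrem.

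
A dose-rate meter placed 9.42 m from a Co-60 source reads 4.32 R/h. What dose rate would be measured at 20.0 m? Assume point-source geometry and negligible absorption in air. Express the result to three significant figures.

0.958 R/h

Since intensity falls as 1/r², scaling from 9.42 m to 20.0 m:
4.32 × (9.42/20.0)² = 4.32 × 0.2218 = 0.9582 R/h.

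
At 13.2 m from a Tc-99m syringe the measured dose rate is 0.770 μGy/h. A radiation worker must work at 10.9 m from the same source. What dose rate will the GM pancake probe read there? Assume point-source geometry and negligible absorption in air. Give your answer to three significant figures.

1.13 μGy/h

Using I₁d₁² = I₂d₂², scaling from 13.2 m to 10.9 m:
0.770 × (13.2/10.9)² = 0.770 × 1.467 = 1.130 μGy/h.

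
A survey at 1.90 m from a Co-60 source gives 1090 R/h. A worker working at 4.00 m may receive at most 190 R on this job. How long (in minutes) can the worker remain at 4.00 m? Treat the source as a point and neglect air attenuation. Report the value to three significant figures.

Since intensity falls as 1/r², rate at 4.00 m:
1090 × (1.90/4.00)² = 1090 × 0.2256 = 245.9 R/h.
Stay time = 190 R ÷ 245.9 R/h = 0.7727 h = 46.36 min.

46.4 min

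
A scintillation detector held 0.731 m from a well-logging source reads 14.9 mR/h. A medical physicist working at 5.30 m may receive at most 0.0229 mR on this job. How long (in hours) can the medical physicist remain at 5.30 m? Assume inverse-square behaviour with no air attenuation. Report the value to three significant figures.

By the inverse-square law, rate at 5.30 m:
(0.731/5.30)² = 0.01902, so 14.9 × 0.01902 = 0.2834 mR/h.
Stay time = 0.0229 mR ÷ 0.2834 mR/h = 0.08080 h.

0.0808 h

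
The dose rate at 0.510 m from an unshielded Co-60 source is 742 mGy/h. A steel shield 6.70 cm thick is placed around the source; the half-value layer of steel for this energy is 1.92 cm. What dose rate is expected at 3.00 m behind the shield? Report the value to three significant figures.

Distance alone: 742 × (0.510/3.00)² = 742 × 0.02890 = 21.44 mGy/h.
Shield: 6.70/1.92 = 3.490 half-value layers → attenuation 2^(−3.490) = 0.08900.
Combined: 21.44 × 0.08900 = 1.908 mGy/h.

1.91 mGy/h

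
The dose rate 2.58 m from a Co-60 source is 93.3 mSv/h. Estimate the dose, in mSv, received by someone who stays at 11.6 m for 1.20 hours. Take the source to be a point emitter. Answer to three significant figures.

Since intensity falls as 1/r², rate at 11.6 m:
93.3 × (2.58/11.6)² = 93.3 × 0.04947 = 4.616 mSv/h.
Dose = rate × time = 4.616 mSv/h × 1.200 h = 5.539 mSv.

5.54 mSv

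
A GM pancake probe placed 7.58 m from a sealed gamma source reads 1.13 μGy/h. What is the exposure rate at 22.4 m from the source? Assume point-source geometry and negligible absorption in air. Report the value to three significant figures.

By the inverse-square law, scaling from 7.58 m to 22.4 m:
1.13 × (7.58/22.4)² = 1.13 × 0.1145 = 0.1294 μGy/h.

0.129 μGy/h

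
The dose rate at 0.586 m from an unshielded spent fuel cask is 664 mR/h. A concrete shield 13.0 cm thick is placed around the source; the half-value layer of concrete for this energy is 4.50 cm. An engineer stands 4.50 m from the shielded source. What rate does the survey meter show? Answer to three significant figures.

Distance alone: 664 × (0.586/4.50)² = 664 × 0.01696 = 11.26 mR/h.
Shield: 13.0/4.50 = 2.889 half-value layers → attenuation 2^(−2.889) = 0.1350.
Combined: 11.26 × 0.1350 = 1.520 mR/h.

1.52 mR/h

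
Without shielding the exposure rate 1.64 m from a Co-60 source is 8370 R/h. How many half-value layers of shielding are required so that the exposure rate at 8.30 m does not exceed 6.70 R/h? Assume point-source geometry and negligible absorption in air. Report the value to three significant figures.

At 8.30 m, distance alone gives (1.64/8.30)² = 0.03904, so 8370 × 0.03904 = 326.8 R/h.
Further attenuation needed: 326.8/6.70 = 48.78.
n = log₂(48.78) = 5.608 half-value layers.

5.61 half-value layers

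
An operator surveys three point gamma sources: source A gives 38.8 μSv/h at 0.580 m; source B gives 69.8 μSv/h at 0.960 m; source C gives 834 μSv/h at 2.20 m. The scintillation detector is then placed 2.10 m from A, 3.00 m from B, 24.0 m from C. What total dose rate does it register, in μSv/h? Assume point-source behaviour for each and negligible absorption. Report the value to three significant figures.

17.1 μSv/h

By superposition, sum each source's inverse-square contribution:
A: 38.8 × (0.580/2.10)² = 2.960 μSv/h
B: 69.8 × (0.960/3.00)² = 7.148 μSv/h
C: 834 × (2.20/24.0)² = 7.008 μSv/h
Total = 2.960 + 7.148 + 7.008 = 17.12 μSv/h.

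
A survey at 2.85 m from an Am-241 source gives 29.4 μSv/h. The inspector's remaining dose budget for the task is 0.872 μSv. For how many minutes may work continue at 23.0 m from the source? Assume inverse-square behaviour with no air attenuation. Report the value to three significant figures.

116 min

Using I₁d₁² = I₂d₂², rate at 23.0 m:
(2.85/23.0)² = 0.01535, so 29.4 × 0.01535 = 0.4513 μSv/h.
Stay time = 0.872 μSv ÷ 0.4513 μSv/h = 1.932 h = 115.9 min.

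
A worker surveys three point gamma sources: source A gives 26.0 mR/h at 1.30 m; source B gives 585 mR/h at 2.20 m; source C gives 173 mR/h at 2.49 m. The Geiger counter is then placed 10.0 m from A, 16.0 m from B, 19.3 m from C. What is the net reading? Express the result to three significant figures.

By superposition, sum each source's inverse-square contribution:
A: 26.0 × (1.30/10.0)² = 0.4394 mR/h
B: 585 × (2.20/16.0)² = 11.06 mR/h
C: 173 × (2.49/19.3)² = 2.880 mR/h
Total = 0.4394 + 11.06 + 2.880 = 14.38 mR/h.

14.4 mR/h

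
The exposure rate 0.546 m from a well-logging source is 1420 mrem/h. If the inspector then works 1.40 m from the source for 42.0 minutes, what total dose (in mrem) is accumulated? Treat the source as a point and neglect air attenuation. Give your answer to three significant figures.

151 mrem

Intensity scales as (d₁/d₂)², so rate at 1.40 m:
1420 × (0.546/1.40)² = 1420 × 0.1521 = 216.0 mrem/h.
Dose = rate × time = 216.0 mrem/h × 0.7000 h = 151.2 mrem.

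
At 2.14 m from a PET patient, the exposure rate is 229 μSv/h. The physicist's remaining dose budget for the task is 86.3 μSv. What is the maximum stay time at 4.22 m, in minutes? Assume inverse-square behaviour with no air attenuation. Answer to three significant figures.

Since intensity falls as 1/r², rate at 4.22 m:
(2.14/4.22)² = 0.2572, so 229 × 0.2572 = 58.90 μSv/h.
Stay time = 86.3 μSv ÷ 58.90 μSv/h = 1.465 h = 87.90 min.

87.9 min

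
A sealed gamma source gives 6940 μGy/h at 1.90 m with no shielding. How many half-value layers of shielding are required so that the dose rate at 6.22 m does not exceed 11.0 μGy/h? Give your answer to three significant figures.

5.88 half-value layers

At 6.22 m, distance alone gives 6940 × (1.90/6.22)² = 6940 × 0.09331 = 647.6 μGy/h.
Further attenuation needed: 647.6/11.0 = 58.87.
n = log₂(58.87) = 5.879 half-value layers.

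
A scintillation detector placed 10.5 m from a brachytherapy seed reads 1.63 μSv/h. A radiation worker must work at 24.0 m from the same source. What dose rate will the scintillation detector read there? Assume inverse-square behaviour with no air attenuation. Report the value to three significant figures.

0.312 μSv/h

By the inverse-square law, scaling from 10.5 m to 24.0 m:
1.63 × (10.5/24.0)² = 1.63 × 0.1914 = 0.3120 μSv/h.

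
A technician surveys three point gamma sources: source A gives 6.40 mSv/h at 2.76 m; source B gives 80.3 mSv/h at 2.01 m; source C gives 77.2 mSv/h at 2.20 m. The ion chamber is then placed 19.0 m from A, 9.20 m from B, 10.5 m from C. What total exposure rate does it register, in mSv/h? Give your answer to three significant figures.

By superposition, sum each source's inverse-square contribution:
A: 6.40 × (2.76/19.0)² = 0.1350 mSv/h
B: 80.3 × (2.01/9.20)² = 3.833 mSv/h
C: 77.2 × (2.20/10.5)² = 3.389 mSv/h
Total = 0.1350 + 3.833 + 3.389 = 7.357 mSv/h.

7.36 mSv/h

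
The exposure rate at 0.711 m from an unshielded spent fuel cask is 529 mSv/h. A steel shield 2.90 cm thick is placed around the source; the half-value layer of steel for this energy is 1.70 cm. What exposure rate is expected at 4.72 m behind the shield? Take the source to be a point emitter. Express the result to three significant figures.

3.68 mSv/h

Distance alone: 529 × (0.711/4.72)² = 529 × 0.02269 = 12.00 mSv/h.
Shield: 2.90/1.70 = 1.706 half-value layers → attenuation 2^(−1.706) = 0.3065.
Combined: 12.00 × 0.3065 = 3.678 mSv/h.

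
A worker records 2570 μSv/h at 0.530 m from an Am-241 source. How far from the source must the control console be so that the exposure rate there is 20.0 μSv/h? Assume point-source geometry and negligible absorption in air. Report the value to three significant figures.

6.01 m

By the inverse-square law, d₂ = d₁·√(I₁/I₂).
I₁/I₂ = 2570/20.0 = 128.5, so d₂ = 0.530 × √128.5 = 6.008 m.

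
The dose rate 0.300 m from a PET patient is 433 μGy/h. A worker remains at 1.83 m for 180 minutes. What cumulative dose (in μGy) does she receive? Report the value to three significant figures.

34.9 μGy

Using I₁d₁² = I₂d₂², rate at 1.83 m:
(0.300/1.83)² = 0.02687, so 433 × 0.02687 = 11.63 μGy/h.
Dose = rate × time = 11.63 μGy/h × 3.000 h = 34.89 μGy.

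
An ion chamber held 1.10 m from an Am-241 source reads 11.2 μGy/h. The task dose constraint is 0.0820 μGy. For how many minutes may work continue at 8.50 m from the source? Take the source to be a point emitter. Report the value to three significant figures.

By the inverse-square law, rate at 8.50 m:
(1.10/8.50)² = 0.01675, so 11.2 × 0.01675 = 0.1876 μGy/h.
Stay time = 0.0820 μGy ÷ 0.1876 μGy/h = 0.4371 h = 26.23 min.

26.2 min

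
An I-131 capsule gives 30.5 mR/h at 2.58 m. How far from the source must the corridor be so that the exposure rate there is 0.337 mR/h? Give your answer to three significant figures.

24.5 m

Since intensity falls as 1/r², d₂ = d₁·√(I₁/I₂).
I₁/I₂ = 30.5/0.337 = 90.50, so d₂ = 2.58 × √90.50 = 24.54 m.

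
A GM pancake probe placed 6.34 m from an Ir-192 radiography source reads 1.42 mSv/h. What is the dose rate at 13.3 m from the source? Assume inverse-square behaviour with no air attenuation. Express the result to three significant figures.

Intensity scales as (d₁/d₂)², so scaling from 6.34 m to 13.3 m:
(6.34/13.3)² = 0.2272, so 1.42 × 0.2272 = 0.3226 mSv/h.

0.323 mSv/h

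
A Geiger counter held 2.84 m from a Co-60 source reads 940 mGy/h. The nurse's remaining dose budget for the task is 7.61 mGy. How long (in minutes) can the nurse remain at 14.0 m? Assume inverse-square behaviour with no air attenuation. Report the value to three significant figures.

Since intensity falls as 1/r², rate at 14.0 m:
940 × (2.84/14.0)² = 940 × 0.04115 = 38.68 mGy/h.
Stay time = 7.61 mGy ÷ 38.68 mGy/h = 0.1967 h = 11.80 min.

11.8 min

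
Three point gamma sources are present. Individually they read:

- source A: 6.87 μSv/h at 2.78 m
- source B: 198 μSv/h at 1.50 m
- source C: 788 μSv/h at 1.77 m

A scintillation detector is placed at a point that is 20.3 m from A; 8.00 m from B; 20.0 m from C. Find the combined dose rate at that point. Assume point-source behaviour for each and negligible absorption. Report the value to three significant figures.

13.3 μSv/h

Each source contributes Iᵢ·(dᵢ/rᵢ)²; contributions add.
A: 6.87 × (2.78/20.3)² = 0.1288 μSv/h
B: 198 × (1.50/8.00)² = 6.961 μSv/h
C: 788 × (1.77/20.0)² = 6.172 μSv/h
Total = 0.1288 + 6.961 + 6.172 = 13.26 μSv/h.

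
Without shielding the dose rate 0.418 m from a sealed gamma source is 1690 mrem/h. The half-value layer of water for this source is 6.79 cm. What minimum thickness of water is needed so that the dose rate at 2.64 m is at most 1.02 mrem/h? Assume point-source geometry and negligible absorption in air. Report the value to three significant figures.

36.5 cm

At 2.64 m, distance alone gives 1690 × (0.418/2.64)² = 1690 × 0.02507 = 42.37 mrem/h.
Further attenuation needed: 42.37/1.02 = 41.54.
n = log₂(41.54) = 5.376 half-value layers.
Thickness = 5.376 × 6.79 cm = 36.50 cm.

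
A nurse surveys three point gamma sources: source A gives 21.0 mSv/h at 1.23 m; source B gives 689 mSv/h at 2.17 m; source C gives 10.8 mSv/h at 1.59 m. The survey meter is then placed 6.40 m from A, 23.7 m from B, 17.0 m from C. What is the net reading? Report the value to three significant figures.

By superposition, sum each source's inverse-square contribution:
A: 21.0 × (1.23/6.40)² = 0.7757 mSv/h
B: 689 × (2.17/23.7)² = 5.776 mSv/h
C: 10.8 × (1.59/17.0)² = 0.09448 mSv/h
Total = 0.7757 + 5.776 + 0.09448 = 6.646 mSv/h.

6.65 mSv/h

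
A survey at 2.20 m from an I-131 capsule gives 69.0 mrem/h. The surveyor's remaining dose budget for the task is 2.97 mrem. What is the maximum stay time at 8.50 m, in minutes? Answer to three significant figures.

38.6 min

Using I₁d₁² = I₂d₂², rate at 8.50 m:
69.0 × (2.20/8.50)² = 69.0 × 0.06699 = 4.622 mrem/h.
Stay time = 2.97 mrem ÷ 4.622 mrem/h = 0.6426 h = 38.56 min.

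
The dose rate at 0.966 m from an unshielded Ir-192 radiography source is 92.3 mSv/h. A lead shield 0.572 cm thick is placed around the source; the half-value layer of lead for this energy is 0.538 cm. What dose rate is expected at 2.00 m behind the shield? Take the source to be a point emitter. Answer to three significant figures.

10.3 mSv/h

Distance alone: 92.3 × (0.966/2.00)² = 92.3 × 0.2333 = 21.53 mSv/h.
Shield: 0.572/0.538 = 1.063 half-value layers → attenuation 2^(−1.063) = 0.4786.
Combined: 21.53 × 0.4786 = 10.30 mSv/h.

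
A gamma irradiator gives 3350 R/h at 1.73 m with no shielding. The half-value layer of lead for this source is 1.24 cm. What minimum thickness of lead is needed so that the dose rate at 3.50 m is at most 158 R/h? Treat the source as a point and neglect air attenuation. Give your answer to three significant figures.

At 3.50 m, distance alone gives (1.73/3.50)² = 0.2443, so 3350 × 0.2443 = 818.4 R/h.
Further attenuation needed: 818.4/158 = 5.180.
n = log₂(5.180) = 2.373 half-value layers.
Thickness = 2.373 × 1.24 cm = 2.943 cm.

2.94 cm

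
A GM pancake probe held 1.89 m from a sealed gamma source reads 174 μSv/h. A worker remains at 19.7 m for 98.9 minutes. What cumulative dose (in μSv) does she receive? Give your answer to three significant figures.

2.64 μSv

By the inverse-square law, rate at 19.7 m:
(1.89/19.7)² = 0.009204, so 174 × 0.009204 = 1.601 μSv/h.
Dose = rate × time = 1.601 μSv/h × 1.648 h = 2.638 μSv.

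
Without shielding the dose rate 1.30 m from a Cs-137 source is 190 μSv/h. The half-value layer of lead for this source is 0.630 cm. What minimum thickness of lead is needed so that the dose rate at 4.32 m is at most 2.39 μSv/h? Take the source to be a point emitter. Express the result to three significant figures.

1.79 cm

At 4.32 m, distance alone gives 190 × (1.30/4.32)² = 190 × 0.09056 = 17.21 μSv/h.
Further attenuation needed: 17.21/2.39 = 7.201.
n = log₂(7.201) = 2.848 half-value layers.
Thickness = 2.848 × 0.630 cm = 1.794 cm.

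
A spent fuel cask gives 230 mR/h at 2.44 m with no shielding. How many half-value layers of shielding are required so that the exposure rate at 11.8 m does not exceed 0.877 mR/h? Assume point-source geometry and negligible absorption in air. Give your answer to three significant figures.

At 11.8 m, distance alone gives 230 × (2.44/11.8)² = 230 × 0.04276 = 9.835 mR/h.
Further attenuation needed: 9.835/0.877 = 11.21.
n = log₂(11.21) = 3.487 half-value layers.

3.49 half-value layers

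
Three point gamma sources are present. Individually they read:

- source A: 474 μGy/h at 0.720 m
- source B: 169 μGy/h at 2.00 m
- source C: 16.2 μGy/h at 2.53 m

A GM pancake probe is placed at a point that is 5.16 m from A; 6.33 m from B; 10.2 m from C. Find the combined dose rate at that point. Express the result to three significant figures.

Each source contributes Iᵢ·(dᵢ/rᵢ)²; contributions add.
A: 474 × (0.720/5.16)² = 9.229 μGy/h
B: 169 × (2.00/6.33)² = 16.87 μGy/h
C: 16.2 × (2.53/10.2)² = 0.9967 μGy/h
Total = 9.229 + 16.87 + 0.9967 = 27.10 μGy/h.

27.1 μGy/h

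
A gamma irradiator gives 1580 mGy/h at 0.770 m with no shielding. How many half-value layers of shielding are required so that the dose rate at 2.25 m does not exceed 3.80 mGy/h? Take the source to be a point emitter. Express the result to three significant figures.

5.61 half-value layers

At 2.25 m, distance alone gives 1580 × (0.770/2.25)² = 1580 × 0.1171 = 185.0 mGy/h.
Further attenuation needed: 185.0/3.80 = 48.68.
n = log₂(48.68) = 5.605 half-value layers.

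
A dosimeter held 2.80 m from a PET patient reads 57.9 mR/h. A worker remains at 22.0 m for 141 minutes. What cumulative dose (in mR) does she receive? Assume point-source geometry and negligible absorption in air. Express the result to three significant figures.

2.20 mR

Using I₁d₁² = I₂d₂², rate at 22.0 m:
57.9 × (2.80/22.0)² = 57.9 × 0.01620 = 0.9380 mR/h.
Dose = rate × time = 0.9380 mR/h × 2.350 h = 2.204 mR.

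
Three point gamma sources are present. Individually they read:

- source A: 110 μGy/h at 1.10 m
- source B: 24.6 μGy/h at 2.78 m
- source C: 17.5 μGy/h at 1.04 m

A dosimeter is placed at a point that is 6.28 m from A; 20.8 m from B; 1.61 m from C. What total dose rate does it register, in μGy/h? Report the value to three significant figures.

11.1 μGy/h

Each source contributes Iᵢ·(dᵢ/rᵢ)²; contributions add.
A: 110 × (1.10/6.28)² = 3.375 μGy/h
B: 24.6 × (2.78/20.8)² = 0.4394 μGy/h
C: 17.5 × (1.04/1.61)² = 7.302 μGy/h
Total = 3.375 + 0.4394 + 7.302 = 11.12 μGy/h.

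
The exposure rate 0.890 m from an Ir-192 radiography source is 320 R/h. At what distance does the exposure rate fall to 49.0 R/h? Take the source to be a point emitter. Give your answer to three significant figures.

2.27 m

Applying the 1/r² law, d₂ = d₁·√(I₁/I₂).
I₁/I₂ = 320/49.0 = 6.531, so d₂ = 0.890 × √6.531 = 2.274 m.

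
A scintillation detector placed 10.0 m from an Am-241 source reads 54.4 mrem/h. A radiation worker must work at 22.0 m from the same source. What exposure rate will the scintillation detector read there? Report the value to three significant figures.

Since intensity falls as 1/r², scaling from 10.0 m to 22.0 m:
(10.0/22.0)² = 0.2066, so 54.4 × 0.2066 = 11.24 mrem/h.

11.2 mrem/h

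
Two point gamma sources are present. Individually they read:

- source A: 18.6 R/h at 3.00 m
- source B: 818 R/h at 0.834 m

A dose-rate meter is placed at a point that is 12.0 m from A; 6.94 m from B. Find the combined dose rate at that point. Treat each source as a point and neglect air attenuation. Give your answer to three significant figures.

By superposition, sum each source's inverse-square contribution:
A: 18.6 × (3.00/12.0)² = 1.163 R/h
B: 818 × (0.834/6.94)² = 11.81 R/h
Total = 1.163 + 11.81 = 12.97 R/h.

13.0 R/h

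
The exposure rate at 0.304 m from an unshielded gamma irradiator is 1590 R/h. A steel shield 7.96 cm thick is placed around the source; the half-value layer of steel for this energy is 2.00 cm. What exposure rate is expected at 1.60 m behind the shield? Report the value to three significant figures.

Distance alone: 1590 × (0.304/1.60)² = 1590 × 0.03610 = 57.40 R/h.
Shield: 7.96/2.00 = 3.980 half-value layers → attenuation 2^(−3.980) = 0.06337.
Combined: 57.40 × 0.06337 = 3.637 R/h.

3.64 R/h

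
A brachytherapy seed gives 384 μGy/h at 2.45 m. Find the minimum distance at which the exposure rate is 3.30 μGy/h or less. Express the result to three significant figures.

26.4 m

Applying the 1/r² law, d₂ = d₁·√(I₁/I₂).
I₁/I₂ = 384/3.30 = 116.4, so d₂ = 2.45 × √116.4 = 26.43 m.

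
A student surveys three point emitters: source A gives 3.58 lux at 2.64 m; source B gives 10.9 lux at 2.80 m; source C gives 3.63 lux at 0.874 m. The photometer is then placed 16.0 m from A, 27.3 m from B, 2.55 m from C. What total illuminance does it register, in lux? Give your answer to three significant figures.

0.639 lux

By superposition, sum each source's inverse-square contribution:
A: 3.58 × (2.64/16.0)² = 0.09747 lux
B: 10.9 × (2.80/27.3)² = 0.1147 lux
C: 3.63 × (0.874/2.55)² = 0.4264 lux
Total = 0.09747 + 0.1147 + 0.4264 = 0.6386 lux.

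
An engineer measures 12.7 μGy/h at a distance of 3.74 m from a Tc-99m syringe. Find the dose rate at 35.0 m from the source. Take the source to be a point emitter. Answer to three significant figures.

Intensity scales as (d₁/d₂)², so the rate at 35.0 m is
(3.74/35.0)² = 0.01142, so 12.7 × 0.01142 = 0.1450 μGy/h.

0.145 μGy/h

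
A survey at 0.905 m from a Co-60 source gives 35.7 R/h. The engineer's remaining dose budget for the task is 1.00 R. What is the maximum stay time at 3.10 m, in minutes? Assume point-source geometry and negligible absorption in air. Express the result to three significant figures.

19.7 min

Applying the 1/r² law, rate at 3.10 m:
35.7 × (0.905/3.10)² = 35.7 × 0.08523 = 3.043 R/h.
Stay time = 1.00 R ÷ 3.043 R/h = 0.3286 h = 19.72 min.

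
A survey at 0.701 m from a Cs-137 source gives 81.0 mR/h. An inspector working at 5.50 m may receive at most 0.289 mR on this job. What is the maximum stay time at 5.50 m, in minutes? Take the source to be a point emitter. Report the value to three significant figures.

By the inverse-square law, rate at 5.50 m:
(0.701/5.50)² = 0.01624, so 81.0 × 0.01624 = 1.315 mR/h.
Stay time = 0.289 mR ÷ 1.315 mR/h = 0.2198 h = 13.19 min.

13.2 min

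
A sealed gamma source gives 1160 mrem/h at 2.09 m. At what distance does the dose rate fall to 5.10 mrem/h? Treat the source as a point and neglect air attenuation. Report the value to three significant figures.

By the inverse-square law, d₂ = d₁·√(I₁/I₂).
I₁/I₂ = 1160/5.10 = 227.5, so d₂ = 2.09 × √227.5 = 31.52 m.

31.5 m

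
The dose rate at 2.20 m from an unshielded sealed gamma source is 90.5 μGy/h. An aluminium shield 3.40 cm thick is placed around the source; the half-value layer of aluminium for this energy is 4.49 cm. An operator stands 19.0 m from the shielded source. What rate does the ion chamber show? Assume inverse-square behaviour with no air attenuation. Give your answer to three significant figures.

0.718 μGy/h

Distance alone: 90.5 × (2.20/19.0)² = 90.5 × 0.01341 = 1.214 μGy/h.
Shield: 3.40/4.49 = 0.7572 half-value layers → attenuation 2^(−0.7572) = 0.5916.
Combined: 1.214 × 0.5916 = 0.7182 μGy/h.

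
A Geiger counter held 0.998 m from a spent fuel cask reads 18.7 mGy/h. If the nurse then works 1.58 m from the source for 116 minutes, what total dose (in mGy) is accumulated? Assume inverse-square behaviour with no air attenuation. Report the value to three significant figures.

Intensity scales as (d₁/d₂)², so rate at 1.58 m:
18.7 × (0.998/1.58)² = 18.7 × 0.3990 = 7.461 mGy/h.
Dose = rate × time = 7.461 mGy/h × 1.933 h = 14.42 mGy.

14.4 mGy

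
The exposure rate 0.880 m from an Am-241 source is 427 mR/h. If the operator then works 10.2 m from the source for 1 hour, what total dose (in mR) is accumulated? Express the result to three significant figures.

3.18 mR

Intensity scales as (d₁/d₂)², so rate at 10.2 m:
427 × (0.880/10.2)² = 427 × 0.007443 = 3.178 mR/h.
Dose = rate × time = 3.178 mR/h × 1.000 h = 3.178 mR.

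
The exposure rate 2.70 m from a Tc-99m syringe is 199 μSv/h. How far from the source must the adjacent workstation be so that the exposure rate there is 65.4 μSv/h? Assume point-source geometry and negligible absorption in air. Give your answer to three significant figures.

By the inverse-square law, d₂ = d₁·√(I₁/I₂).
I₁/I₂ = 199/65.4 = 3.043, so d₂ = 2.70 × √3.043 = 4.710 m.

4.71 m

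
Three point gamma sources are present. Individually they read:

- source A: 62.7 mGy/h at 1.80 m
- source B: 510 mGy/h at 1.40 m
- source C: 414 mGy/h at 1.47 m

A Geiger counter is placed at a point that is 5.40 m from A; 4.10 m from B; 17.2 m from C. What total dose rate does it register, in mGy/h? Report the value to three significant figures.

Each source contributes Iᵢ·(dᵢ/rᵢ)²; contributions add.
A: 62.7 × (1.80/5.40)² = 6.967 mGy/h
B: 510 × (1.40/4.10)² = 59.46 mGy/h
C: 414 × (1.47/17.2)² = 3.024 mGy/h
Total = 6.967 + 59.46 + 3.024 = 69.45 mGy/h.

69.5 mGy/h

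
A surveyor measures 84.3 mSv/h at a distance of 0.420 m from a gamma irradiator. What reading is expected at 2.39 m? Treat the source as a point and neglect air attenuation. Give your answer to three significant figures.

Using I₁d₁² = I₂d₂², the rate at 2.39 m is
(0.420/2.39)² = 0.03088, so 84.3 × 0.03088 = 2.603 mSv/h.

2.60 mSv/h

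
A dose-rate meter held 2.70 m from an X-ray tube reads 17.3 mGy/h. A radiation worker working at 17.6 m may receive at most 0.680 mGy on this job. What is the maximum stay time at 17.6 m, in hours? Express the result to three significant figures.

Using I₁d₁² = I₂d₂², rate at 17.6 m:
17.3 × (2.70/17.6)² = 17.3 × 0.02353 = 0.4071 mGy/h.
Stay time = 0.680 mGy ÷ 0.4071 mGy/h = 1.670 h.

1.67 h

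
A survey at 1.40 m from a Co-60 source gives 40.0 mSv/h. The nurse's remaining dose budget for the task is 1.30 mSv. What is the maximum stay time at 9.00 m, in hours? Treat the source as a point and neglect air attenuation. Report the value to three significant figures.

1.34 h

Intensity scales as (d₁/d₂)², so rate at 9.00 m:
40.0 × (1.40/9.00)² = 40.0 × 0.02420 = 0.9680 mSv/h.
Stay time = 1.30 mSv ÷ 0.9680 mSv/h = 1.343 h.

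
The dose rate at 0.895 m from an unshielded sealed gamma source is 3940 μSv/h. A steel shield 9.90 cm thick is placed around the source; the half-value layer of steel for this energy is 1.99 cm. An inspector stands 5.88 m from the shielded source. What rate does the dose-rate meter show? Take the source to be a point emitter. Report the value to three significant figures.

Distance alone: (0.895/5.88)² = 0.02317, so 3940 × 0.02317 = 91.29 μSv/h.
Shield: 9.90/1.99 = 4.975 half-value layers → attenuation 2^(−4.975) = 0.03180.
Combined: 91.29 × 0.03180 = 2.903 μSv/h.

2.90 μSv/h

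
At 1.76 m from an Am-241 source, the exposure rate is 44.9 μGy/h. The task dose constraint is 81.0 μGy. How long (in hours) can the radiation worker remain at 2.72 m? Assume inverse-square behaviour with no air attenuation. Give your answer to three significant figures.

Intensity scales as (d₁/d₂)², so rate at 2.72 m:
(1.76/2.72)² = 0.4187, so 44.9 × 0.4187 = 18.80 μGy/h.
Stay time = 81.0 μGy ÷ 18.80 μGy/h = 4.309 h.

4.31 h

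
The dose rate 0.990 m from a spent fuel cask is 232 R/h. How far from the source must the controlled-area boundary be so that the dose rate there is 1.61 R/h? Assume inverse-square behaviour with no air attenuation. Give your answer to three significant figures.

11.9 m

Applying the 1/r² law, d₂ = d₁·√(I₁/I₂).
I₁/I₂ = 232/1.61 = 144.1, so d₂ = 0.990 × √144.1 = 11.88 m.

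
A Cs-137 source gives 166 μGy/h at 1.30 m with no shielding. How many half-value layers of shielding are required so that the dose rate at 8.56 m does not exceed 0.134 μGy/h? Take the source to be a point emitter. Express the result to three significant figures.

At 8.56 m, distance alone gives 166 × (1.30/8.56)² = 166 × 0.02306 = 3.828 μGy/h.
Further attenuation needed: 3.828/0.134 = 28.57.
n = log₂(28.57) = 4.836 half-value layers.

4.84 half-value layers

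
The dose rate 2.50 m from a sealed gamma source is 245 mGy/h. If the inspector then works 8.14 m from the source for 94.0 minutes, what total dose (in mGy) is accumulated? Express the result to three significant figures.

Using I₁d₁² = I₂d₂², rate at 8.14 m:
245 × (2.50/8.14)² = 245 × 0.09433 = 23.11 mGy/h.
Dose = rate × time = 23.11 mGy/h × 1.567 h = 36.21 mGy.

36.2 mGy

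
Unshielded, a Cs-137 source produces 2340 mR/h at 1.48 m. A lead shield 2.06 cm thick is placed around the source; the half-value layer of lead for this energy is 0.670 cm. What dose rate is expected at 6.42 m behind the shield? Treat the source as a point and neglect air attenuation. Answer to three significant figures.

14.8 mR/h

Distance alone: 2340 × (1.48/6.42)² = 2340 × 0.05314 = 124.3 mR/h.
Shield: 2.06/0.670 = 3.075 half-value layers → attenuation 2^(−3.075) = 0.1187.
Combined: 124.3 × 0.1187 = 14.75 mR/h.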